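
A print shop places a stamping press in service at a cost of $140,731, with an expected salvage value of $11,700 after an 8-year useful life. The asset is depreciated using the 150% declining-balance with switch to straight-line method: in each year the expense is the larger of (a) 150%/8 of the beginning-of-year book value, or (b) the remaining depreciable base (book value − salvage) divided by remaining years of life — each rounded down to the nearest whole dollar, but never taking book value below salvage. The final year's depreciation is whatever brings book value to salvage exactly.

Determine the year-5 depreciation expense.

$12,408

Depreciable base = $140,731 − $11,700 = $129,031.
Year 1: DB = ⌊$140,731 × 150%/8⌋ = $26,387; SL = ⌊$129,031/8⌋ = $16,128 → take DB $26,387. Book value $114,344.
Year 2: DB = ⌊$114,344 × 150%/8⌋ = $21,439; SL = ⌊$102,644/7⌋ = $14,663 → take DB $21,439. Book value $92,905.
Year 3: DB = ⌊$92,905 × 150%/8⌋ = $17,419; SL = ⌊$81,205/6⌋ = $13,534 → take DB $17,419. Book value $75,486.
Year 4: DB = ⌊$75,486 × 150%/8⌋ = $14,153; SL = ⌊$63,786/5⌋ = $12,757 → take DB $14,153. Book value $61,333.
Year 5: DB = ⌊$61,333 × 150%/8⌋ = $11,499; SL = ⌊$49,633/4⌋ = $12,408 → take SL $12,408. Book value $48,925.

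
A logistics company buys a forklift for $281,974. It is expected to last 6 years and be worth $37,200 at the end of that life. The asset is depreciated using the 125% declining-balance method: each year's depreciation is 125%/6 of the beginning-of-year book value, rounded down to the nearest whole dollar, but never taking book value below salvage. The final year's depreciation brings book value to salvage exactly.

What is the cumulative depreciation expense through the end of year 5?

Depreciable base = $281,974 − $37,200 = $244,774.
Year 1: ⌊$281,974 × 125%/6⌋ = $58,744. Book value $223,230.
Year 2: ⌊$223,230 × 125%/6⌋ = $46,506. Book value $176,724.
Year 3: ⌊$176,724 × 125%/6⌋ = $36,817. Book value $139,907.
Year 4: ⌊$139,907 × 125%/6⌋ = $29,147. Book value $110,760.
Year 5: ⌊$110,760 × 125%/6⌋ = $23,075. Book value $87,685.
Accumulated through year 5 = $281,974 − $87,685 = $194,289.

$194,289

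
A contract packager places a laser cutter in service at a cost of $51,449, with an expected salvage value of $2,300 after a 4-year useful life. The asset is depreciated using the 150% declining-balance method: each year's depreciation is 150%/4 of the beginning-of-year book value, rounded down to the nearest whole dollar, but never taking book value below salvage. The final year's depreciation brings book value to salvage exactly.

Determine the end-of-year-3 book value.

$12,562

Depreciable base = $51,449 − $2,300 = $49,149.
Year 1: ⌊$51,449 × 150%/4⌋ = $19,293. Book value $32,156.
Year 2: ⌊$32,156 × 150%/4⌋ = $12,058. Book value $20,098.
Year 3: ⌊$20,098 × 150%/4⌋ = $7,536. Book value $12,562.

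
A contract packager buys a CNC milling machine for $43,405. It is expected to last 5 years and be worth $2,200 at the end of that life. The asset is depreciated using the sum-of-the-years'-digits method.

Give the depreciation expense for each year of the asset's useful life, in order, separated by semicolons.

$13,735; $10,988; $8,241; $5,494; $2,747

Depreciable base = $43,405 − $2,200 = $41,205.
Sum of the years' digits = 5+4+3+2+1 = 15.
Year 1: $41,205 × 5/15 = $13,735. Book value $29,670.
Year 2: $41,205 × 4/15 = $10,988. Book value $18,682.
Year 3: $41,205 × 3/15 = $8,241. Book value $10,441.
Year 4: $41,205 × 2/15 = $5,494. Book value $4,947.
Year 5: $41,205 × 1/15 = $2,747. Book value $2,200.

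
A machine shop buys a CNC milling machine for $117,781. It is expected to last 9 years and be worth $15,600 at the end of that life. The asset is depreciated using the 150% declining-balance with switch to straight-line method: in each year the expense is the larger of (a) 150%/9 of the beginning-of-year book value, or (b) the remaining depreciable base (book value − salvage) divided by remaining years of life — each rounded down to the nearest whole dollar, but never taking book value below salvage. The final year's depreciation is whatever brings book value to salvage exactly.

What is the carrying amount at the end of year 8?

Depreciable base = $117,781 − $15,600 = $102,181.
Year 1: DB = ⌊$117,781 × 150%/9⌋ = $19,630; SL = ⌊$102,181/9⌋ = $11,353 → take DB $19,630. Book value $98,151.
Year 2: DB = ⌊$98,151 × 150%/9⌋ = $16,358; SL = ⌊$82,551/8⌋ = $10,318 → take DB $16,358. Book value $81,793.
Year 3: DB = ⌊$81,793 × 150%/9⌋ = $13,632; SL = ⌊$66,193/7⌋ = $9,456 → take DB $13,632. Book value $68,161.
Year 4: DB = ⌊$68,161 × 150%/9⌋ = $11,360; SL = ⌊$52,561/6⌋ = $8,760 → take DB $11,360. Book value $56,801.
Year 5: DB = ⌊$56,801 × 150%/9⌋ = $9,466; SL = ⌊$41,201/5⌋ = $8,240 → take DB $9,466. Book value $47,335.
Year 6: DB = ⌊$47,335 × 150%/9⌋ = $7,889; SL = ⌊$31,735/4⌋ = $7,933 → take SL $7,933. Book value $39,402.
Year 7: DB = ⌊$39,402 × 150%/9⌋ = $6,567; SL = ⌊$23,802/3⌋ = $7,934 → take SL $7,934. Book value $31,468.
Year 8: DB = ⌊$31,468 × 150%/9⌋ = $5,244; SL = ⌊$15,868/2⌋ = $7,934 → take SL $7,934. Book value $23,534.

$23,534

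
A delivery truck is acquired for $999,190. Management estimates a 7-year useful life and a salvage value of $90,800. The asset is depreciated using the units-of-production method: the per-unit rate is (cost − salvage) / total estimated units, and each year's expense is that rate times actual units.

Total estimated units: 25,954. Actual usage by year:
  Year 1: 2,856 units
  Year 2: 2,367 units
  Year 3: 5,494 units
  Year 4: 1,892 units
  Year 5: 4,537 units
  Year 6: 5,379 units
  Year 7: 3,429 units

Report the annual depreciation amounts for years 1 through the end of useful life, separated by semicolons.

$99,960; $82,845; $192,290; $66,220; $158,795; $188,265; $120,015

Depreciable base = $999,190 − $90,800 = $908,390.
Rate = $908,390 / 25,954 units = $35 per unit.
Year 1: 2,856 × $35 = $99,960. Book value $899,230.
Year 2: 2,367 × $35 = $82,845. Book value $816,385.
Year 3: 5,494 × $35 = $192,290. Book value $624,095.
Year 4: 1,892 × $35 = $66,220. Book value $557,875.
Year 5: 4,537 × $35 = $158,795. Book value $399,080.
Year 6: 5,379 × $35 = $188,265. Book value $210,815.
Year 7: 3,429 × $35 = $120,015. Book value $90,800.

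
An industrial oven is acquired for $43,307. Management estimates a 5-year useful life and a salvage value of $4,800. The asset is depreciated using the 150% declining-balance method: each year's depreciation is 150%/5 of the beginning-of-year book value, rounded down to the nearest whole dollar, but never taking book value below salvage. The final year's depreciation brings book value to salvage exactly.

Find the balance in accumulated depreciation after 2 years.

$22,086

Depreciable base = $43,307 − $4,800 = $38,507.
Year 1: ⌊$43,307 × 150%/5⌋ = $12,992. Book value $30,315.
Year 2: ⌊$30,315 × 150%/5⌋ = $9,094. Book value $21,221.
Accumulated through year 2 = $43,307 − $21,221 = $22,086.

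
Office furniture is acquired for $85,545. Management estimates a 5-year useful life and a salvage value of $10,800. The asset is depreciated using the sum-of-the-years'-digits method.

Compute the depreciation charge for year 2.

Depreciable base = $85,545 − $10,800 = $74,745.
Sum of the years' digits = 5+4+3+2+1 = 15.
Year 1: $74,745 × 5/15 = $24,915. Book value $60,630.
Year 2: $74,745 × 4/15 = $19,932. Book value $40,698.

$19,932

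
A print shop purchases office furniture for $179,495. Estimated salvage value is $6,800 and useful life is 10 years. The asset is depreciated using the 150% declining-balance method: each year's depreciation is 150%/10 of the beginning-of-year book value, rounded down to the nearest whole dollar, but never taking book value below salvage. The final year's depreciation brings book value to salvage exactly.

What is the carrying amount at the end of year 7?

$57,545

Depreciable base = $179,495 − $6,800 = $172,695.
Year 1: ⌊$179,495 × 150%/10⌋ = $26,924. Book value $152,571.
Year 2: ⌊$152,571 × 150%/10⌋ = $22,885. Book value $129,686.
Year 3: ⌊$129,686 × 150%/10⌋ = $19,452. Book value $110,234.
Year 4: ⌊$110,234 × 150%/10⌋ = $16,535. Book value $93,699.
Year 5: ⌊$93,699 × 150%/10⌋ = $14,054. Book value $79,645.
Year 6: ⌊$79,645 × 150%/10⌋ = $11,946. Book value $67,699.
Year 7: ⌊$67,699 × 150%/10⌋ = $10,154. Book value $57,545.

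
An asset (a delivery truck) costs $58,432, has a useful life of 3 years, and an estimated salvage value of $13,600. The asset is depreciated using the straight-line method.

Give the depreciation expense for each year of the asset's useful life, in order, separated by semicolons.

Depreciable base = $58,432 − $13,600 = $44,832.
Annual expense = $44,832 / 3 = $14,944.
End of year 1: book value $43,488.
End of year 2: book value $28,544.
End of year 3: book value $13,600.

$14,944; $14,944; $14,944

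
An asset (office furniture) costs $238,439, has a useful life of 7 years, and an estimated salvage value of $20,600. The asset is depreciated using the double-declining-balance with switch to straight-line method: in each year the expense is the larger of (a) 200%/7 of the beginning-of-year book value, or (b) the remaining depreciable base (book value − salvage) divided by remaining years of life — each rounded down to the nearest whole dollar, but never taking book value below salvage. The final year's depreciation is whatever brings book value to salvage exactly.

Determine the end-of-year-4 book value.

$62,068

Depreciable base = $238,439 − $20,600 = $217,839.
Year 1: DB = ⌊$238,439 × 200%/7⌋ = $68,125; SL = ⌊$217,839/7⌋ = $31,119 → take DB $68,125. Book value $170,314.
Year 2: DB = ⌊$170,314 × 200%/7⌋ = $48,661; SL = ⌊$149,714/6⌋ = $24,952 → take DB $48,661. Book value $121,653.
Year 3: DB = ⌊$121,653 × 200%/7⌋ = $34,758; SL = ⌊$101,053/5⌋ = $20,210 → take DB $34,758. Book value $86,895.
Year 4: DB = ⌊$86,895 × 200%/7⌋ = $24,827; SL = ⌊$66,295/4⌋ = $16,573 → take DB $24,827. Book value $62,068.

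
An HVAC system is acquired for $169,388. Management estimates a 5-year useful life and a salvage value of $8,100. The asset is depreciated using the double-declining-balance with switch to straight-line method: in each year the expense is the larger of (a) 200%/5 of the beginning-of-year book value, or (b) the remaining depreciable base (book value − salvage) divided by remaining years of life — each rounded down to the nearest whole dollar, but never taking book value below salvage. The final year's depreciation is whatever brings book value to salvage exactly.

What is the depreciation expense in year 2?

$40,653

Depreciable base = $169,388 − $8,100 = $161,288.
Year 1: DB = ⌊$169,388 × 200%/5⌋ = $67,755; SL = ⌊$161,288/5⌋ = $32,257 → take DB $67,755. Book value $101,633.
Year 2: DB = ⌊$101,633 × 200%/5⌋ = $40,653; SL = ⌊$93,533/4⌋ = $23,383 → take DB $40,653. Book value $60,980.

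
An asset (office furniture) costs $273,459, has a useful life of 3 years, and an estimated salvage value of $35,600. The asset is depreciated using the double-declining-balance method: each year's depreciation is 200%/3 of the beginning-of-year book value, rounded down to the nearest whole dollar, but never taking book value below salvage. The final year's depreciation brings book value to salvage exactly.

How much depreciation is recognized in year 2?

$55,553

Depreciable base = $273,459 − $35,600 = $237,859.
Year 1: ⌊$273,459 × 200%/3⌋ = $182,306. Book value $91,153.
Year 2: ⌊$91,153 × 200%/3⌋ = $60,768, capped at $55,553. Book value $35,600.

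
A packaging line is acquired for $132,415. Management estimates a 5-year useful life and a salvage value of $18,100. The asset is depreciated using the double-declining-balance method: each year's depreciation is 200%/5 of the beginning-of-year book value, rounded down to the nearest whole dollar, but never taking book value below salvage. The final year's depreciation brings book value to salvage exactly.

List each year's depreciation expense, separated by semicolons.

$52,966; $31,779; $19,068; $10,502; $0

Depreciable base = $132,415 − $18,100 = $114,315.
Year 1: ⌊$132,415 × 200%/5⌋ = $52,966. Book value $79,449.
Year 2: ⌊$79,449 × 200%/5⌋ = $31,779. Book value $47,670.
Year 3: ⌊$47,670 × 200%/5⌋ = $19,068. Book value $28,602.
Year 4: ⌊$28,602 × 200%/5⌋ = $11,440, capped at $10,502. Book value $18,100.
Year 5 (final): $18,100 − $18,100 = $0. Book value $18,100.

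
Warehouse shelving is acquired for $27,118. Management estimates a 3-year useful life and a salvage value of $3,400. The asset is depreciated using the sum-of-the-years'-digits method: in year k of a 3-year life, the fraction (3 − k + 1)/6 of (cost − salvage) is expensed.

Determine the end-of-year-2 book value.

Depreciable base = $27,118 − $3,400 = $23,718.
Sum of the years' digits = 3+2+1 = 6.
Year 1: $23,718 × 3/6 = $11,859. Book value $15,259.
Year 2: $23,718 × 2/6 = $7,906. Book value $7,353.

$7,353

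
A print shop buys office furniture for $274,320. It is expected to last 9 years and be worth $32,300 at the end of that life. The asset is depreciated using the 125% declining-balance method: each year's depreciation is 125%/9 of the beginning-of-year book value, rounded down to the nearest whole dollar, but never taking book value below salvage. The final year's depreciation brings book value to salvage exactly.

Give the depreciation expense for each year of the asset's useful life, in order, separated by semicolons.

Depreciable base = $274,320 − $32,300 = $242,020.
Year 1: ⌊$274,320 × 125%/9⌋ = $38,100. Book value $236,220.
Year 2: ⌊$236,220 × 125%/9⌋ = $32,808. Book value $203,412.
Year 3: ⌊$203,412 × 125%/9⌋ = $28,251. Book value $175,161.
Year 4: ⌊$175,161 × 125%/9⌋ = $24,327. Book value $150,834.
Year 5: ⌊$150,834 × 125%/9⌋ = $20,949. Book value $129,885.
Year 6: ⌊$129,885 × 125%/9⌋ = $18,039. Book value $111,846.
Year 7: ⌊$111,846 × 125%/9⌋ = $15,534. Book value $96,312.
Year 8: ⌊$96,312 × 125%/9⌋ = $13,376. Book value $82,936.
Year 9 (final): $82,936 − $32,300 = $50,636. Book value $32,300.

$38,100; $32,808; $28,251; $24,327; $20,949; $18,039; $15,534; $13,376; $50,636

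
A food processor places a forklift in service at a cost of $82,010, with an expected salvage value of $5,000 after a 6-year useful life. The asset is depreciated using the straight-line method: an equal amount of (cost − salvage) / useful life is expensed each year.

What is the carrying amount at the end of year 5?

Depreciable base = $82,010 − $5,000 = $77,010.
Annual expense = $77,010 / 6 = $12,835.
End of year 1: book value $69,175.
End of year 2: book value $56,340.
End of year 3: book value $43,505.
End of year 4: book value $30,670.
End of year 5: book value $17,835.

$17,835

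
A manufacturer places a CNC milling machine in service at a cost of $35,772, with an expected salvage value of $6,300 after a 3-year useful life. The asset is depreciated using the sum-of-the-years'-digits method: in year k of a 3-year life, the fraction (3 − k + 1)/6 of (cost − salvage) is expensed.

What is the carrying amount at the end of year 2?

Depreciable base = $35,772 − $6,300 = $29,472.
Sum of the years' digits = 3+2+1 = 6.
Year 1: $29,472 × 3/6 = $14,736. Book value $21,036.
Year 2: $29,472 × 2/6 = $9,824. Book value $11,212.

$11,212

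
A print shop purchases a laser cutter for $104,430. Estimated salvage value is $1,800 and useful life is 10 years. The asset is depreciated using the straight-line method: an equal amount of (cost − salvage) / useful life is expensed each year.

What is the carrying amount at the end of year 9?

Depreciable base = $104,430 − $1,800 = $102,630.
Annual expense = $102,630 / 10 = $10,263.
End of year 1: book value $94,167.
End of year 2: book value $83,904.
End of year 3: book value $73,641.
End of year 4: book value $63,378.
End of year 5: book value $53,115.
End of year 6: book value $42,852.
End of year 7: book value $32,589.
End of year 8: book value $22,326.
End of year 9: book value $12,063.

$12,063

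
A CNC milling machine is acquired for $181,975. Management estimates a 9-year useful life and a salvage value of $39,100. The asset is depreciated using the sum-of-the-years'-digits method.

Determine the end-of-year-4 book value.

$86,725

Depreciable base = $181,975 − $39,100 = $142,875.
Sum of the years' digits = 9+8+7+6+5+4+3+2+1 = 45.
Year 1: $142,875 × 9/45 = $28,575. Book value $153,400.
Year 2: $142,875 × 8/45 = $25,400. Book value $128,000.
Year 3: $142,875 × 7/45 = $22,225. Book value $105,775.
Year 4: $142,875 × 6/45 = $19,050. Book value $86,725.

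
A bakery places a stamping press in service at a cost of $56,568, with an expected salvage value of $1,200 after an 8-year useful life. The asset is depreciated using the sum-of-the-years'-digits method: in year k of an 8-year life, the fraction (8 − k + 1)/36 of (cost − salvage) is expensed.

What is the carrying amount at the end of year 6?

Depreciable base = $56,568 − $1,200 = $55,368.
Sum of the years' digits = 8+7+6+5+4+3+2+1 = 36.
Year 1: $55,368 × 8/36 = $12,304. Book value $44,264.
Year 2: $55,368 × 7/36 = $10,766. Book value $33,498.
Year 3: $55,368 × 6/36 = $9,228. Book value $24,270.
Year 4: $55,368 × 5/36 = $7,690. Book value $16,580.
Year 5: $55,368 × 4/36 = $6,152. Book value $10,428.
Year 6: $55,368 × 3/36 = $4,614. Book value $5,814.

$5,814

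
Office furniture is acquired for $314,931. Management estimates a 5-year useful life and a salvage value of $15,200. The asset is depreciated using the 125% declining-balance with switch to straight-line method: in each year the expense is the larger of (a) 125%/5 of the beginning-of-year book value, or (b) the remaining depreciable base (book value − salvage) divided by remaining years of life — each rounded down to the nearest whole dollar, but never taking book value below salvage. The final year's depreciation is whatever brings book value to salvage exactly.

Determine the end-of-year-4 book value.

$69,184

Depreciable base = $314,931 − $15,200 = $299,731.
Year 1: DB = ⌊$314,931 × 125%/5⌋ = $78,732; SL = ⌊$299,731/5⌋ = $59,946 → take DB $78,732. Book value $236,199.
Year 2: DB = ⌊$236,199 × 125%/5⌋ = $59,049; SL = ⌊$220,999/4⌋ = $55,249 → take DB $59,049. Book value $177,150.
Year 3: DB = ⌊$177,150 × 125%/5⌋ = $44,287; SL = ⌊$161,950/3⌋ = $53,983 → take SL $53,983. Book value $123,167.
Year 4: DB = ⌊$123,167 × 125%/5⌋ = $30,791; SL = ⌊$107,967/2⌋ = $53,983 → take SL $53,983. Book value $69,184.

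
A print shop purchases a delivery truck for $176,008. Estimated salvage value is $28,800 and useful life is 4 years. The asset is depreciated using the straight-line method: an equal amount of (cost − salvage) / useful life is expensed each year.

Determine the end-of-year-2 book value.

Depreciable base = $176,008 − $28,800 = $147,208.
Annual expense = $147,208 / 4 = $36,802.
End of year 1: book value $139,206.
End of year 2: book value $102,404.

$102,404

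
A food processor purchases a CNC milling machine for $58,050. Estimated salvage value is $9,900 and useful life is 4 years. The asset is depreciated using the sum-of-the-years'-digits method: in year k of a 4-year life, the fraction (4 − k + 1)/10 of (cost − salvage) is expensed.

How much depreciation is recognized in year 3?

$9,630

Depreciable base = $58,050 − $9,900 = $48,150.
Sum of the years' digits = 4+3+2+1 = 10.
Year 1: $48,150 × 4/10 = $19,260. Book value $38,790.
Year 2: $48,150 × 3/10 = $14,445. Book value $24,345.
Year 3: $48,150 × 2/10 = $9,630. Book value $14,715.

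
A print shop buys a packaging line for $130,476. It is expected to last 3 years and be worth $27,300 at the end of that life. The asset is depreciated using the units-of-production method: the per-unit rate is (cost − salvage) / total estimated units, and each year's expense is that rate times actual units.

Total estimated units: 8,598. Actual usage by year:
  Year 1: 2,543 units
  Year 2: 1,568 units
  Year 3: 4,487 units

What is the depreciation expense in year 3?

$53,844

Depreciable base = $130,476 − $27,300 = $103,176.
Rate = $103,176 / 8,598 units = $12 per unit.
Year 1: 2,543 × $12 = $30,516. Book value $99,960.
Year 2: 1,568 × $12 = $18,816. Book value $81,144.
Year 3: 4,487 × $12 = $53,844. Book value $27,300.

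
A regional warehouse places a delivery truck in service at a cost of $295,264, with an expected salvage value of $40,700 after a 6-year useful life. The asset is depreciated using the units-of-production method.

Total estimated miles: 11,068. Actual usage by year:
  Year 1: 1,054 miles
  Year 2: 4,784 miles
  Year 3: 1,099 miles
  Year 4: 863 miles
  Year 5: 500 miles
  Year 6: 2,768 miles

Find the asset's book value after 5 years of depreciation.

Depreciable base = $295,264 − $40,700 = $254,564.
Rate = $254,564 / 11,068 miles = $23 per mile.
Year 1: 1,054 × $23 = $24,242. Book value $271,022.
Year 2: 4,784 × $23 = $110,032. Book value $160,990.
Year 3: 1,099 × $23 = $25,277. Book value $135,713.
Year 4: 863 × $23 = $19,849. Book value $115,864.
Year 5: 500 × $23 = $11,500. Book value $104,364.

$104,364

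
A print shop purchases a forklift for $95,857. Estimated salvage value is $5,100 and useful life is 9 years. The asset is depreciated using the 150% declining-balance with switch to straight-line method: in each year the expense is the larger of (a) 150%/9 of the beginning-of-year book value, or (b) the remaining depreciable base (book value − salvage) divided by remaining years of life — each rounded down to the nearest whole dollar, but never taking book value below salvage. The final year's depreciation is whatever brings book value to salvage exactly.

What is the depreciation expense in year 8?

$8,226

Depreciable base = $95,857 − $5,100 = $90,757.
Year 1: DB = ⌊$95,857 × 150%/9⌋ = $15,976; SL = ⌊$90,757/9⌋ = $10,084 → take DB $15,976. Book value $79,881.
Year 2: DB = ⌊$79,881 × 150%/9⌋ = $13,313; SL = ⌊$74,781/8⌋ = $9,347 → take DB $13,313. Book value $66,568.
Year 3: DB = ⌊$66,568 × 150%/9⌋ = $11,094; SL = ⌊$61,468/7⌋ = $8,781 → take DB $11,094. Book value $55,474.
Year 4: DB = ⌊$55,474 × 150%/9⌋ = $9,245; SL = ⌊$50,374/6⌋ = $8,395 → take DB $9,245. Book value $46,229.
Year 5: DB = ⌊$46,229 × 150%/9⌋ = $7,704; SL = ⌊$41,129/5⌋ = $8,225 → take SL $8,225. Book value $38,004.
Year 6: DB = ⌊$38,004 × 150%/9⌋ = $6,334; SL = ⌊$32,904/4⌋ = $8,226 → take SL $8,226. Book value $29,778.
Year 7: DB = ⌊$29,778 × 150%/9⌋ = $4,963; SL = ⌊$24,678/3⌋ = $8,226 → take SL $8,226. Book value $21,552.
Year 8: DB = ⌊$21,552 × 150%/9⌋ = $3,592; SL = ⌊$16,452/2⌋ = $8,226 → take SL $8,226. Book value $13,326.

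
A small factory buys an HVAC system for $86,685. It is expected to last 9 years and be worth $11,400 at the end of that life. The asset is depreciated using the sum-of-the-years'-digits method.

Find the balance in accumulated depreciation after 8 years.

Depreciable base = $86,685 − $11,400 = $75,285.
Sum of the years' digits = 9+8+7+6+5+4+3+2+1 = 45.
Year 1: $75,285 × 9/45 = $15,057. Book value $71,628.
Year 2: $75,285 × 8/45 = $13,384. Book value $58,244.
Year 3: $75,285 × 7/45 = $11,711. Book value $46,533.
Year 4: $75,285 × 6/45 = $10,038. Book value $36,495.
Year 5: $75,285 × 5/45 = $8,365. Book value $28,130.
Year 6: $75,285 × 4/45 = $6,692. Book value $21,438.
Year 7: $75,285 × 3/45 = $5,019. Book value $16,419.
Year 8: $75,285 × 2/45 = $3,346. Book value $13,073.
Accumulated through year 8 = $86,685 − $13,073 = $73,612.

$73,612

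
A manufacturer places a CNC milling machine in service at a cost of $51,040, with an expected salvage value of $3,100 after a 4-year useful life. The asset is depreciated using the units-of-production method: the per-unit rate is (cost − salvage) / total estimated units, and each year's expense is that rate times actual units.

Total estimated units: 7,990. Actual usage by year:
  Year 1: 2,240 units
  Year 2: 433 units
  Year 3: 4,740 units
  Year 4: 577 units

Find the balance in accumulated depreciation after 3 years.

Depreciable base = $51,040 − $3,100 = $47,940.
Rate = $47,940 / 7,990 units = $6 per unit.
Year 1: 2,240 × $6 = $13,440. Book value $37,600.
Year 2: 433 × $6 = $2,598. Book value $35,002.
Year 3: 4,740 × $6 = $28,440. Book value $6,562.
Accumulated through year 3 = $51,040 − $6,562 = $44,478.

$44,478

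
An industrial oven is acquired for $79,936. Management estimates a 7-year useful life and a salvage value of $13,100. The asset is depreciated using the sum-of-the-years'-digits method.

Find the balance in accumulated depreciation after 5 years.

Depreciable base = $79,936 − $13,100 = $66,836.
Sum of the years' digits = 7+6+5+4+3+2+1 = 28.
Year 1: $66,836 × 7/28 = $16,709. Book value $63,227.
Year 2: $66,836 × 6/28 = $14,322. Book value $48,905.
Year 3: $66,836 × 5/28 = $11,935. Book value $36,970.
Year 4: $66,836 × 4/28 = $9,548. Book value $27,422.
Year 5: $66,836 × 3/28 = $7,161. Book value $20,261.
Accumulated through year 5 = $79,936 − $20,261 = $59,675.

$59,675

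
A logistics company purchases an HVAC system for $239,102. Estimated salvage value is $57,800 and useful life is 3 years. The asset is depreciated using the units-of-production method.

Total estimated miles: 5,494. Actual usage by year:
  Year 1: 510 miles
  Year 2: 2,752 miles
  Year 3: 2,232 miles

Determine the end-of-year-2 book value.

Depreciable base = $239,102 − $57,800 = $181,302.
Rate = $181,302 / 5,494 miles = $33 per mile.
Year 1: 510 × $33 = $16,830. Book value $222,272.
Year 2: 2,752 × $33 = $90,816. Book value $131,456.

$131,456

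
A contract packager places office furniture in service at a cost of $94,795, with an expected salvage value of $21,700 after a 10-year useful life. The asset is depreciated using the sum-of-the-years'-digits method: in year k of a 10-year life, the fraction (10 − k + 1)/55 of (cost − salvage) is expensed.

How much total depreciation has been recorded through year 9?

Depreciable base = $94,795 − $21,700 = $73,095.
Sum of the years' digits = 10+9+8+7+6+5+4+3+2+1 = 55.
Year 1: $73,095 × 10/55 = $13,290. Book value $81,505.
Year 2: $73,095 × 9/55 = $11,961. Book value $69,544.
Year 3: $73,095 × 8/55 = $10,632. Book value $58,912.
Year 4: $73,095 × 7/55 = $9,303. Book value $49,609.
Year 5: $73,095 × 6/55 = $7,974. Book value $41,635.
Year 6: $73,095 × 5/55 = $6,645. Book value $34,990.
Year 7: $73,095 × 4/55 = $5,316. Book value $29,674.
Year 8: $73,095 × 3/55 = $3,987. Book value $25,687.
Year 9: $73,095 × 2/55 = $2,658. Book value $23,029.
Accumulated through year 9 = $94,795 − $23,029 = $71,766.

$71,766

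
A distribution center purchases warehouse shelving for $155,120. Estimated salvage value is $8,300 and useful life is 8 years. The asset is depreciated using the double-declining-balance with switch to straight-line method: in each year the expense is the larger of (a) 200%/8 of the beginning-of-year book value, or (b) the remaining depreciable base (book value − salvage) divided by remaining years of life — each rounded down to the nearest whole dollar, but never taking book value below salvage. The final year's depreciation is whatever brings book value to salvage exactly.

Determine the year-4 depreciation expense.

$16,360

Depreciable base = $155,120 − $8,300 = $146,820.
Year 1: DB = ⌊$155,120 × 200%/8⌋ = $38,780; SL = ⌊$146,820/8⌋ = $18,352 → take DB $38,780. Book value $116,340.
Year 2: DB = ⌊$116,340 × 200%/8⌋ = $29,085; SL = ⌊$108,040/7⌋ = $15,434 → take DB $29,085. Book value $87,255.
Year 3: DB = ⌊$87,255 × 200%/8⌋ = $21,813; SL = ⌊$78,955/6⌋ = $13,159 → take DB $21,813. Book value $65,442.
Year 4: DB = ⌊$65,442 × 200%/8⌋ = $16,360; SL = ⌊$57,142/5⌋ = $11,428 → take DB $16,360. Book value $49,082.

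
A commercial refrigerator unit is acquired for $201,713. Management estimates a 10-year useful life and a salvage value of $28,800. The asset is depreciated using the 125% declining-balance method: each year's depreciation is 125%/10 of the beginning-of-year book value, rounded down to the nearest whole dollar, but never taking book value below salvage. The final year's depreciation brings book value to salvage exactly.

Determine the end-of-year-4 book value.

Depreciable base = $201,713 − $28,800 = $172,913.
Year 1: ⌊$201,713 × 125%/10⌋ = $25,214. Book value $176,499.
Year 2: ⌊$176,499 × 125%/10⌋ = $22,062. Book value $154,437.
Year 3: ⌊$154,437 × 125%/10⌋ = $19,304. Book value $135,133.
Year 4: ⌊$135,133 × 125%/10⌋ = $16,891. Book value $118,242.

$118,242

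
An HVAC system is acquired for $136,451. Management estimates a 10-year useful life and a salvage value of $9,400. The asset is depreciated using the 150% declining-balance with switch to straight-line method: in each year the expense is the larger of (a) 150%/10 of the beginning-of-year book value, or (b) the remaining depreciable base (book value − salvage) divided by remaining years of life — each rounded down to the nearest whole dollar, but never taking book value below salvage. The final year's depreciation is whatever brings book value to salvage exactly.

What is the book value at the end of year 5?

$60,546

Depreciable base = $136,451 − $9,400 = $127,051.
Year 1: DB = ⌊$136,451 × 150%/10⌋ = $20,467; SL = ⌊$127,051/10⌋ = $12,705 → take DB $20,467. Book value $115,984.
Year 2: DB = ⌊$115,984 × 150%/10⌋ = $17,397; SL = ⌊$106,584/9⌋ = $11,842 → take DB $17,397. Book value $98,587.
Year 3: DB = ⌊$98,587 × 150%/10⌋ = $14,788; SL = ⌊$89,187/8⌋ = $11,148 → take DB $14,788. Book value $83,799.
Year 4: DB = ⌊$83,799 × 150%/10⌋ = $12,569; SL = ⌊$74,399/7⌋ = $10,628 → take DB $12,569. Book value $71,230.
Year 5: DB = ⌊$71,230 × 150%/10⌋ = $10,684; SL = ⌊$61,830/6⌋ = $10,305 → take DB $10,684. Book value $60,546.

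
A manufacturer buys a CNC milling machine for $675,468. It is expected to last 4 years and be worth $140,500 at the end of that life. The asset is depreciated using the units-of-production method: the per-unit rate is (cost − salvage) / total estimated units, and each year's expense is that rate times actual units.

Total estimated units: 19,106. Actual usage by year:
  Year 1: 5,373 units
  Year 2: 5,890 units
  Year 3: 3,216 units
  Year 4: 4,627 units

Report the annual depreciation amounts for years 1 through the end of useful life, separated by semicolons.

Depreciable base = $675,468 − $140,500 = $534,968.
Rate = $534,968 / 19,106 units = $28 per unit.
Year 1: 5,373 × $28 = $150,444. Book value $525,024.
Year 2: 5,890 × $28 = $164,920. Book value $360,104.
Year 3: 3,216 × $28 = $90,048. Book value $270,056.
Year 4: 4,627 × $28 = $129,556. Book value $140,500.

$150,444; $164,920; $90,048; $129,556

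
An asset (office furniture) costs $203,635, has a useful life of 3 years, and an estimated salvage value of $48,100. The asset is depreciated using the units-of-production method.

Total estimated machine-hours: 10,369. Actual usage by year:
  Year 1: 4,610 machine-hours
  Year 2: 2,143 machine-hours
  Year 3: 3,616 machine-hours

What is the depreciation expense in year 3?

$54,240

Depreciable base = $203,635 − $48,100 = $155,535.
Rate = $155,535 / 10,369 machine-hours = $15 per machine-hour.
Year 1: 4,610 × $15 = $69,150. Book value $134,485.
Year 2: 2,143 × $15 = $32,145. Book value $102,340.
Year 3: 3,616 × $15 = $54,240. Book value $48,100.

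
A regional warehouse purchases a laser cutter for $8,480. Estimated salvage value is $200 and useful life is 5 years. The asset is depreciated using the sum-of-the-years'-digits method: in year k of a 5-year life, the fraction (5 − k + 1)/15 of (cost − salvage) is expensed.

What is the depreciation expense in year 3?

$1,656

Depreciable base = $8,480 − $200 = $8,280.
Sum of the years' digits = 5+4+3+2+1 = 15.
Year 1: $8,280 × 5/15 = $2,760. Book value $5,720.
Year 2: $8,280 × 4/15 = $2,208. Book value $3,512.
Year 3: $8,280 × 3/15 = $1,656. Book value $1,856.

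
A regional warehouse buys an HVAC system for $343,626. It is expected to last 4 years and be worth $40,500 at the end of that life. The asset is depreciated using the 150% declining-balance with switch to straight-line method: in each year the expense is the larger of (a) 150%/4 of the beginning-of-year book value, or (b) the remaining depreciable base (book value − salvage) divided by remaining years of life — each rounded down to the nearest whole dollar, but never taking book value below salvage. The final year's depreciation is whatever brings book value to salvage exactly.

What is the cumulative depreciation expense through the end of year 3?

$259,732

Depreciable base = $343,626 − $40,500 = $303,126.
Year 1: DB = ⌊$343,626 × 150%/4⌋ = $128,859; SL = ⌊$303,126/4⌋ = $75,781 → take DB $128,859. Book value $214,767.
Year 2: DB = ⌊$214,767 × 150%/4⌋ = $80,537; SL = ⌊$174,267/3⌋ = $58,089 → take DB $80,537. Book value $134,230.
Year 3: DB = ⌊$134,230 × 150%/4⌋ = $50,336; SL = ⌊$93,730/2⌋ = $46,865 → take DB $50,336. Book value $83,894.
Accumulated through year 3 = $343,626 − $83,894 = $259,732.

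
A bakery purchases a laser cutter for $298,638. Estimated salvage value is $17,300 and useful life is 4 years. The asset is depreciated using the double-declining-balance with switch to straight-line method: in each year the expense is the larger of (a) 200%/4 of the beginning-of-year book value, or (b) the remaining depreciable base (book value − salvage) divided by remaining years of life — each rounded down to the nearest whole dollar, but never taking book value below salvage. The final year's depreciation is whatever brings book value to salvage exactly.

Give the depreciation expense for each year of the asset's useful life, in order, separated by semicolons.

$149,319; $74,659; $37,330; $20,030

Depreciable base = $298,638 − $17,300 = $281,338.
Year 1: DB = ⌊$298,638 × 200%/4⌋ = $149,319; SL = ⌊$281,338/4⌋ = $70,334 → take DB $149,319. Book value $149,319.
Year 2: DB = ⌊$149,319 × 200%/4⌋ = $74,659; SL = ⌊$132,019/3⌋ = $44,006 → take DB $74,659. Book value $74,660.
Year 3: DB = ⌊$74,660 × 200%/4⌋ = $37,330; SL = ⌊$57,360/2⌋ = $28,680 → take DB $37,330. Book value $37,330.
Year 4 (final): $37,330 − $17,300 = $20,030. Book value $17,300.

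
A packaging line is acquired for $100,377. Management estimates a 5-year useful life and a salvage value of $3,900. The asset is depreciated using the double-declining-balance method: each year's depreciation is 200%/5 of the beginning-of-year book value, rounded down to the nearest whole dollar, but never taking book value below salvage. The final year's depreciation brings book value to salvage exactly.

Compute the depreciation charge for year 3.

Depreciable base = $100,377 − $3,900 = $96,477.
Year 1: ⌊$100,377 × 200%/5⌋ = $40,150. Book value $60,227.
Year 2: ⌊$60,227 × 200%/5⌋ = $24,090. Book value $36,137.
Year 3: ⌊$36,137 × 200%/5⌋ = $14,454. Book value $21,683.

$14,454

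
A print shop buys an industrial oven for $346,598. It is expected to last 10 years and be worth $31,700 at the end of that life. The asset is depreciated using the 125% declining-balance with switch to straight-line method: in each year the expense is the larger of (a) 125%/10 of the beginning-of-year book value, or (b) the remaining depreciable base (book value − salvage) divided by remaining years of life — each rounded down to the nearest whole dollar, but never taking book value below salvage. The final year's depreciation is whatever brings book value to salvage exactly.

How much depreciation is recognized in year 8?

Depreciable base = $346,598 − $31,700 = $314,898.
Year 1: DB = ⌊$346,598 × 125%/10⌋ = $43,324; SL = ⌊$314,898/10⌋ = $31,489 → take DB $43,324. Book value $303,274.
Year 2: DB = ⌊$303,274 × 125%/10⌋ = $37,909; SL = ⌊$271,574/9⌋ = $30,174 → take DB $37,909. Book value $265,365.
Year 3: DB = ⌊$265,365 × 125%/10⌋ = $33,170; SL = ⌊$233,665/8⌋ = $29,208 → take DB $33,170. Book value $232,195.
Year 4: DB = ⌊$232,195 × 125%/10⌋ = $29,024; SL = ⌊$200,495/7⌋ = $28,642 → take DB $29,024. Book value $203,171.
Year 5: DB = ⌊$203,171 × 125%/10⌋ = $25,396; SL = ⌊$171,471/6⌋ = $28,578 → take SL $28,578. Book value $174,593.
Year 6: DB = ⌊$174,593 × 125%/10⌋ = $21,824; SL = ⌊$142,893/5⌋ = $28,578 → take SL $28,578. Book value $146,015.
Year 7: DB = ⌊$146,015 × 125%/10⌋ = $18,251; SL = ⌊$114,315/4⌋ = $28,578 → take SL $28,578. Book value $117,437.
Year 8: DB = ⌊$117,437 × 125%/10⌋ = $14,679; SL = ⌊$85,737/3⌋ = $28,579 → take SL $28,579. Book value $88,858.

$28,579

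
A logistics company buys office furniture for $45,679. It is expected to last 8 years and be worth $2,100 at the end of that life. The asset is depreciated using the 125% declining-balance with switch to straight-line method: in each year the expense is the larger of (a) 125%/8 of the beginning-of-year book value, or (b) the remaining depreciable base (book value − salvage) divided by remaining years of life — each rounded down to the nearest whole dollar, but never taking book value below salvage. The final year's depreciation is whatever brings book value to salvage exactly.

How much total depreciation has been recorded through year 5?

$28,375

Depreciable base = $45,679 − $2,100 = $43,579.
Year 1: DB = ⌊$45,679 × 125%/8⌋ = $7,137; SL = ⌊$43,579/8⌋ = $5,447 → take DB $7,137. Book value $38,542.
Year 2: DB = ⌊$38,542 × 125%/8⌋ = $6,022; SL = ⌊$36,442/7⌋ = $5,206 → take DB $6,022. Book value $32,520.
Year 3: DB = ⌊$32,520 × 125%/8⌋ = $5,081; SL = ⌊$30,420/6⌋ = $5,070 → take DB $5,081. Book value $27,439.
Year 4: DB = ⌊$27,439 × 125%/8⌋ = $4,287; SL = ⌊$25,339/5⌋ = $5,067 → take SL $5,067. Book value $22,372.
Year 5: DB = ⌊$22,372 × 125%/8⌋ = $3,495; SL = ⌊$20,272/4⌋ = $5,068 → take SL $5,068. Book value $17,304.
Accumulated through year 5 = $45,679 − $17,304 = $28,375.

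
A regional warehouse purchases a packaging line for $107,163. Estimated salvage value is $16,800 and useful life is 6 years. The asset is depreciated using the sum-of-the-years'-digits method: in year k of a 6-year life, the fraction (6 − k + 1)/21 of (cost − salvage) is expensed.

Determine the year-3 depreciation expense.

Depreciable base = $107,163 − $16,800 = $90,363.
Sum of the years' digits = 6+5+4+3+2+1 = 21.
Year 1: $90,363 × 6/21 = $25,818. Book value $81,345.
Year 2: $90,363 × 5/21 = $21,515. Book value $59,830.
Year 3: $90,363 × 4/21 = $17,212. Book value $42,618.

$17,212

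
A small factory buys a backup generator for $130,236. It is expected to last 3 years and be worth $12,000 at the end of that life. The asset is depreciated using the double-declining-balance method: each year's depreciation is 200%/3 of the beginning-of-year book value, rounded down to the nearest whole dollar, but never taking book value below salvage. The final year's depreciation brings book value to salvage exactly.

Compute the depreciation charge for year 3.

Depreciable base = $130,236 − $12,000 = $118,236.
Year 1: ⌊$130,236 × 200%/3⌋ = $86,824. Book value $43,412.
Year 2: ⌊$43,412 × 200%/3⌋ = $28,941. Book value $14,471.
Year 3 (final): $14,471 − $12,000 = $2,471. Book value $12,000.

$2,471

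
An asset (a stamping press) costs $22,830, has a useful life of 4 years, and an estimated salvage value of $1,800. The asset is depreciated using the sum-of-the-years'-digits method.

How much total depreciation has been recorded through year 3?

Depreciable base = $22,830 − $1,800 = $21,030.
Sum of the years' digits = 4+3+2+1 = 10.
Year 1: $21,030 × 4/10 = $8,412. Book value $14,418.
Year 2: $21,030 × 3/10 = $6,309. Book value $8,109.
Year 3: $21,030 × 2/10 = $4,206. Book value $3,903.
Accumulated through year 3 = $22,830 − $3,903 = $18,927.

$18,927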